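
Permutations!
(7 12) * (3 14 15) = (3 14 15)(7 12) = [0, 1, 2, 14, 4, 5, 6, 12, 8, 9, 10, 11, 7, 13, 15, 3]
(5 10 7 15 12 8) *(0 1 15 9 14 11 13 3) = (0 1 15 12 8 5 10 7 9 14 11 13 3) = [1, 15, 2, 0, 4, 10, 6, 9, 5, 14, 7, 13, 8, 3, 11, 12]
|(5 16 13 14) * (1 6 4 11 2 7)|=12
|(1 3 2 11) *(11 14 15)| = 6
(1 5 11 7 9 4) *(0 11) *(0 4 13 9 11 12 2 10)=(0 12 2 10)(1 5 4)(7 11)(9 13)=[12, 5, 10, 3, 1, 4, 6, 11, 8, 13, 0, 7, 2, 9]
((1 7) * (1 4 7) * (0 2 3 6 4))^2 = (0 3 4)(2 6 7)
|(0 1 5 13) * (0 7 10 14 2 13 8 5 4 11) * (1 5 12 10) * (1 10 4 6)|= |(0 5 8 12 4 11)(1 6)(2 13 7 10 14)|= 30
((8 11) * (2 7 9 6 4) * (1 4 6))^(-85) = (8 11)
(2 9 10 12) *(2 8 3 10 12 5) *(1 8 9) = (1 8 3 10 5 2)(9 12) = [0, 8, 1, 10, 4, 2, 6, 7, 3, 12, 5, 11, 9]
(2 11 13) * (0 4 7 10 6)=(0 4 7 10 6)(2 11 13)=[4, 1, 11, 3, 7, 5, 0, 10, 8, 9, 6, 13, 12, 2]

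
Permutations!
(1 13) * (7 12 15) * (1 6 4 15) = [0, 13, 2, 3, 15, 5, 4, 12, 8, 9, 10, 11, 1, 6, 14, 7] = (1 13 6 4 15 7 12)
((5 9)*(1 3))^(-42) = (9)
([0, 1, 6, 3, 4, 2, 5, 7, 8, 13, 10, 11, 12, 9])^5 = (2 5 6)(9 13)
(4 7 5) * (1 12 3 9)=[0, 12, 2, 9, 7, 4, 6, 5, 8, 1, 10, 11, 3]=(1 12 3 9)(4 7 5)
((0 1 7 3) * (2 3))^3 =((0 1 7 2 3))^3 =(0 2 1 3 7)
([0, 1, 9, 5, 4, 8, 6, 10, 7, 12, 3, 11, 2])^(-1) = (2 12 9)(3 10 7 8 5)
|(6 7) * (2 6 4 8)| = 5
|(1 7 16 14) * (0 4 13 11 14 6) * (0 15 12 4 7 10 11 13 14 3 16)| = |(0 7)(1 10 11 3 16 6 15 12 4 14)| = 10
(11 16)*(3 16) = (3 16 11) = [0, 1, 2, 16, 4, 5, 6, 7, 8, 9, 10, 3, 12, 13, 14, 15, 11]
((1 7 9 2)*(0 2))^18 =(0 7 2 9 1)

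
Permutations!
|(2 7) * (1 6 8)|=6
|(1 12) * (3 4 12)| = 4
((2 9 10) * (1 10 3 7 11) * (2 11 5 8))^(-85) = ((1 10 11)(2 9 3 7 5 8))^(-85) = (1 11 10)(2 8 5 7 3 9)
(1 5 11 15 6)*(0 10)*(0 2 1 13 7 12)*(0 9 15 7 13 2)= [10, 5, 1, 3, 4, 11, 2, 12, 8, 15, 0, 7, 9, 13, 14, 6]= (0 10)(1 5 11 7 12 9 15 6 2)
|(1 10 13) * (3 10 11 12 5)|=7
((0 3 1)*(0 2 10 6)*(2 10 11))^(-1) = ((0 3 1 10 6)(2 11))^(-1) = (0 6 10 1 3)(2 11)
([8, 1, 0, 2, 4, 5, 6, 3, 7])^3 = (0 3 8 2 7)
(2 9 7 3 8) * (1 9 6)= [0, 9, 6, 8, 4, 5, 1, 3, 2, 7]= (1 9 7 3 8 2 6)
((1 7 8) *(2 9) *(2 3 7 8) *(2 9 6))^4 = ((1 8)(2 6)(3 7 9))^4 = (3 7 9)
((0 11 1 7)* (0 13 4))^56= (0 1 13)(4 11 7)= ((0 11 1 7 13 4))^56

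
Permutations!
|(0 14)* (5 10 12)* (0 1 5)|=|(0 14 1 5 10 12)|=6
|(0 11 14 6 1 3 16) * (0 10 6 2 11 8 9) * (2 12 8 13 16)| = 13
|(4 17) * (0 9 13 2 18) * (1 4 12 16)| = |(0 9 13 2 18)(1 4 17 12 16)| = 5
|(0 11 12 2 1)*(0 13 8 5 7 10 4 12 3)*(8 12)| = |(0 11 3)(1 13 12 2)(4 8 5 7 10)| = 60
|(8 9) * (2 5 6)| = |(2 5 6)(8 9)| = 6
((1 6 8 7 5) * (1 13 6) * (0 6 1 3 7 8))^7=(0 6)(1 7 13 3 5)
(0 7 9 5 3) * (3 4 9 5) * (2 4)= [7, 1, 4, 0, 9, 2, 6, 5, 8, 3]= (0 7 5 2 4 9 3)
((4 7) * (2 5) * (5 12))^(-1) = ((2 12 5)(4 7))^(-1) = (2 5 12)(4 7)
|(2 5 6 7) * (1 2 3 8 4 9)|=9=|(1 2 5 6 7 3 8 4 9)|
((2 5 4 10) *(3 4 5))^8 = (10)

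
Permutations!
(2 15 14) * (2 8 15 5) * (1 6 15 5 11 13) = (1 6 15 14 8 5 2 11 13) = [0, 6, 11, 3, 4, 2, 15, 7, 5, 9, 10, 13, 12, 1, 8, 14]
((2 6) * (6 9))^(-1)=(2 6 9)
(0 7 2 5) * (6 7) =(0 6 7 2 5) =[6, 1, 5, 3, 4, 0, 7, 2]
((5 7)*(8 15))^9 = ((5 7)(8 15))^9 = (5 7)(8 15)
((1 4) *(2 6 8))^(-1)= (1 4)(2 8 6)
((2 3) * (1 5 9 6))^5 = (1 5 9 6)(2 3)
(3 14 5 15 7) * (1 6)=(1 6)(3 14 5 15 7)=[0, 6, 2, 14, 4, 15, 1, 3, 8, 9, 10, 11, 12, 13, 5, 7]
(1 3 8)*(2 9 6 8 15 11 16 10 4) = (1 3 15 11 16 10 4 2 9 6 8) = [0, 3, 9, 15, 2, 5, 8, 7, 1, 6, 4, 16, 12, 13, 14, 11, 10]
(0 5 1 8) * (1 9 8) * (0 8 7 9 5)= (7 9)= [0, 1, 2, 3, 4, 5, 6, 9, 8, 7]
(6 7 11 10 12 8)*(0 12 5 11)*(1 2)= (0 12 8 6 7)(1 2)(5 11 10)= [12, 2, 1, 3, 4, 11, 7, 0, 6, 9, 5, 10, 8]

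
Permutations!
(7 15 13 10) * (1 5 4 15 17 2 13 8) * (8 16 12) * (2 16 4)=(1 5 2 13 10 7 17 16 12 8)(4 15)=[0, 5, 13, 3, 15, 2, 6, 17, 1, 9, 7, 11, 8, 10, 14, 4, 12, 16]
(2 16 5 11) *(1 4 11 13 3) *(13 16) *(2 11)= (1 4 2 13 3)(5 16)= [0, 4, 13, 1, 2, 16, 6, 7, 8, 9, 10, 11, 12, 3, 14, 15, 5]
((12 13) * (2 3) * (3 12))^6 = ((2 12 13 3))^6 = (2 13)(3 12)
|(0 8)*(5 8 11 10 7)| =6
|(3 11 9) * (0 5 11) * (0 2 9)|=3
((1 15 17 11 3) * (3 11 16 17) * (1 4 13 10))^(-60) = ((1 15 3 4 13 10)(16 17))^(-60) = (17)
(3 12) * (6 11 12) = [0, 1, 2, 6, 4, 5, 11, 7, 8, 9, 10, 12, 3] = (3 6 11 12)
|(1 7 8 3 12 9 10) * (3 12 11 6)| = |(1 7 8 12 9 10)(3 11 6)| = 6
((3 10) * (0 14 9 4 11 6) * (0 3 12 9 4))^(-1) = (0 9 12 10 3 6 11 4 14)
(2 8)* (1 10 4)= (1 10 4)(2 8)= [0, 10, 8, 3, 1, 5, 6, 7, 2, 9, 4]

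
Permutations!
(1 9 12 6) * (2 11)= (1 9 12 6)(2 11)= [0, 9, 11, 3, 4, 5, 1, 7, 8, 12, 10, 2, 6]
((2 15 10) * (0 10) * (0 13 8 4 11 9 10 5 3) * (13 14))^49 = (0 5 3)(2 8 10 13 9 14 11 15 4)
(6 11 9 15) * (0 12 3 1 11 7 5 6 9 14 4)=[12, 11, 2, 1, 0, 6, 7, 5, 8, 15, 10, 14, 3, 13, 4, 9]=(0 12 3 1 11 14 4)(5 6 7)(9 15)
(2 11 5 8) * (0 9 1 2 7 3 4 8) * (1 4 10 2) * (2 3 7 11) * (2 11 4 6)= (0 9 6 2 11 5)(3 10)(4 8)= [9, 1, 11, 10, 8, 0, 2, 7, 4, 6, 3, 5]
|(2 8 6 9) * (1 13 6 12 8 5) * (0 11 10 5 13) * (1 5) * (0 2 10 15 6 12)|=|(0 11 15 6 9 10 1 2 13 12 8)|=11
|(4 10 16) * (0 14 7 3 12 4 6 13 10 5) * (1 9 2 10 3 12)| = |(0 14 7 12 4 5)(1 9 2 10 16 6 13 3)| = 24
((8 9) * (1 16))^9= ((1 16)(8 9))^9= (1 16)(8 9)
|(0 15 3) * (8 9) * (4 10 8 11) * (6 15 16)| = 5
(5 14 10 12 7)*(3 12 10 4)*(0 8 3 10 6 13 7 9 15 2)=(0 8 3 12 9 15 2)(4 10 6 13 7 5 14)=[8, 1, 0, 12, 10, 14, 13, 5, 3, 15, 6, 11, 9, 7, 4, 2]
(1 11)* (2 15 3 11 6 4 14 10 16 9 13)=[0, 6, 15, 11, 14, 5, 4, 7, 8, 13, 16, 1, 12, 2, 10, 3, 9]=(1 6 4 14 10 16 9 13 2 15 3 11)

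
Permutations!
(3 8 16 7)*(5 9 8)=(3 5 9 8 16 7)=[0, 1, 2, 5, 4, 9, 6, 3, 16, 8, 10, 11, 12, 13, 14, 15, 7]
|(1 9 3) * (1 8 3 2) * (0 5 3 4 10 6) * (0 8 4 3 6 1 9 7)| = 18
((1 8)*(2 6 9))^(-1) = (1 8)(2 9 6)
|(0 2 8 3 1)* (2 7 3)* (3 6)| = |(0 7 6 3 1)(2 8)| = 10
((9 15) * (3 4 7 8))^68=(15)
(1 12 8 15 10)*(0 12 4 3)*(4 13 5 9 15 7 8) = (0 12 4 3)(1 13 5 9 15 10)(7 8) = [12, 13, 2, 0, 3, 9, 6, 8, 7, 15, 1, 11, 4, 5, 14, 10]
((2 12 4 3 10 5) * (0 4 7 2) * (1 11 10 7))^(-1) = ((0 4 3 7 2 12 1 11 10 5))^(-1) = (0 5 10 11 1 12 2 7 3 4)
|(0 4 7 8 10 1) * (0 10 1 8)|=|(0 4 7)(1 10 8)|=3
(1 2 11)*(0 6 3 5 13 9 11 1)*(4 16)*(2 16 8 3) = (0 6 2 1 16 4 8 3 5 13 9 11) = [6, 16, 1, 5, 8, 13, 2, 7, 3, 11, 10, 0, 12, 9, 14, 15, 4]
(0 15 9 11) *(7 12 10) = (0 15 9 11)(7 12 10) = [15, 1, 2, 3, 4, 5, 6, 12, 8, 11, 7, 0, 10, 13, 14, 9]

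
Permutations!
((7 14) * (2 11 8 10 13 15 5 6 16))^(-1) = (2 16 6 5 15 13 10 8 11)(7 14)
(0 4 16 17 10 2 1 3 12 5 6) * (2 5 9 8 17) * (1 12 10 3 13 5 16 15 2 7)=(0 4 15 2 12 9 8 17 3 10 16 7 1 13 5 6)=[4, 13, 12, 10, 15, 6, 0, 1, 17, 8, 16, 11, 9, 5, 14, 2, 7, 3]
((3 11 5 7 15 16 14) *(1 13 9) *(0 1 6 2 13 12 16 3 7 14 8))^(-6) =(0 8 16 12 1)(2 9)(6 13)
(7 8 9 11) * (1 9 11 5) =(1 9 5)(7 8 11) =[0, 9, 2, 3, 4, 1, 6, 8, 11, 5, 10, 7]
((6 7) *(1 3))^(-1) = (1 3)(6 7)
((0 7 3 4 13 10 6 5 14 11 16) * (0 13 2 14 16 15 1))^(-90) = (16)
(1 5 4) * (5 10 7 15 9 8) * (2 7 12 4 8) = (1 10 12 4)(2 7 15 9)(5 8) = [0, 10, 7, 3, 1, 8, 6, 15, 5, 2, 12, 11, 4, 13, 14, 9]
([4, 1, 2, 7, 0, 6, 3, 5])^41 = [4, 1, 2, 7, 0, 6, 3, 5]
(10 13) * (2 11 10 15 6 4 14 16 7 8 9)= [0, 1, 11, 3, 14, 5, 4, 8, 9, 2, 13, 10, 12, 15, 16, 6, 7]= (2 11 10 13 15 6 4 14 16 7 8 9)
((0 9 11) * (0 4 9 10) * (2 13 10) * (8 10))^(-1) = (0 10 8 13 2)(4 11 9)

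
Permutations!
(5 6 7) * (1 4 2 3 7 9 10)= (1 4 2 3 7 5 6 9 10)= [0, 4, 3, 7, 2, 6, 9, 5, 8, 10, 1]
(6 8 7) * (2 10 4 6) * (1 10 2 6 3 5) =(1 10 4 3 5)(6 8 7) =[0, 10, 2, 5, 3, 1, 8, 6, 7, 9, 4]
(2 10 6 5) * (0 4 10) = (0 4 10 6 5 2) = [4, 1, 0, 3, 10, 2, 5, 7, 8, 9, 6]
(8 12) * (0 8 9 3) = (0 8 12 9 3) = [8, 1, 2, 0, 4, 5, 6, 7, 12, 3, 10, 11, 9]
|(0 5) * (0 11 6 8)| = 5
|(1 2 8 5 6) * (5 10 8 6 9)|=6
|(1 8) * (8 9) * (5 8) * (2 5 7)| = |(1 9 7 2 5 8)| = 6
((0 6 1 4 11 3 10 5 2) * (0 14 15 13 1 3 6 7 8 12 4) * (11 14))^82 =((0 7 8 12 4 14 15 13 1)(2 11 6 3 10 5))^82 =(0 7 8 12 4 14 15 13 1)(2 10 6)(3 11 5)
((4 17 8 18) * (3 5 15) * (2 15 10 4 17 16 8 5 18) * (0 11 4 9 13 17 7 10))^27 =(0 13 7 15 16)(2 4 5 9 18)(3 8 11 17 10)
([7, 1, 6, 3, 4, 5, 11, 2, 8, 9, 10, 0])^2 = [2, 1, 11, 3, 4, 5, 0, 6, 8, 9, 10, 7]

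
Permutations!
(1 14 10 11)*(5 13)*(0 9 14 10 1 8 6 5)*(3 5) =(0 9 14 1 10 11 8 6 3 5 13) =[9, 10, 2, 5, 4, 13, 3, 7, 6, 14, 11, 8, 12, 0, 1]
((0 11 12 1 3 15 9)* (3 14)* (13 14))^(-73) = (0 9 15 3 14 13 1 12 11)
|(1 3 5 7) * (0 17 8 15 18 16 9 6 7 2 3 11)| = 33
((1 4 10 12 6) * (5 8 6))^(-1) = (1 6 8 5 12 10 4)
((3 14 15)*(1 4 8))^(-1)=((1 4 8)(3 14 15))^(-1)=(1 8 4)(3 15 14)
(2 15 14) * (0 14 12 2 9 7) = [14, 1, 15, 3, 4, 5, 6, 0, 8, 7, 10, 11, 2, 13, 9, 12] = (0 14 9 7)(2 15 12)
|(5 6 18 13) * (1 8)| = |(1 8)(5 6 18 13)| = 4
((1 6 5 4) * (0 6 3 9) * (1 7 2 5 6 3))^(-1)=(0 9 3)(2 7 4 5)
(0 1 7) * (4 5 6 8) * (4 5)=[1, 7, 2, 3, 4, 6, 8, 0, 5]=(0 1 7)(5 6 8)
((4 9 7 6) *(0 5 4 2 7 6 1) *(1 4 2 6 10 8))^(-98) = (0 5 2 7 4 9 10 8 1)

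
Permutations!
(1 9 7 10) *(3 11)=(1 9 7 10)(3 11)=[0, 9, 2, 11, 4, 5, 6, 10, 8, 7, 1, 3]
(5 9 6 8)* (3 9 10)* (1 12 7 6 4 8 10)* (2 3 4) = (1 12 7 6 10 4 8 5)(2 3 9) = [0, 12, 3, 9, 8, 1, 10, 6, 5, 2, 4, 11, 7]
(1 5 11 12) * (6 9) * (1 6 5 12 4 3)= [0, 12, 2, 1, 3, 11, 9, 7, 8, 5, 10, 4, 6]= (1 12 6 9 5 11 4 3)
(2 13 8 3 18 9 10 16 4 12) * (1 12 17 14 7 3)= [0, 12, 13, 18, 17, 5, 6, 3, 1, 10, 16, 11, 2, 8, 7, 15, 4, 14, 9]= (1 12 2 13 8)(3 18 9 10 16 4 17 14 7)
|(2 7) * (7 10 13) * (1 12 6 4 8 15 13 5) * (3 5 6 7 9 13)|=|(1 12 7 2 10 6 4 8 15 3 5)(9 13)|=22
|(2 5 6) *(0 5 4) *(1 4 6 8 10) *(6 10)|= |(0 5 8 6 2 10 1 4)|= 8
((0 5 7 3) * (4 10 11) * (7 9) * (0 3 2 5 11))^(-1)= (0 10 4 11)(2 7 9 5)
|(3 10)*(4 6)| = 2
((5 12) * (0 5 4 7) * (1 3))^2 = (0 12 7 5 4)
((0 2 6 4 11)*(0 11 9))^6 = ((11)(0 2 6 4 9))^6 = (11)(0 2 6 4 9)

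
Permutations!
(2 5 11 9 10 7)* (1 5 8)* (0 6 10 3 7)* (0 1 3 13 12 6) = (1 5 11 9 13 12 6 10)(2 8 3 7) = [0, 5, 8, 7, 4, 11, 10, 2, 3, 13, 1, 9, 6, 12]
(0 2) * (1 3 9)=(0 2)(1 3 9)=[2, 3, 0, 9, 4, 5, 6, 7, 8, 1]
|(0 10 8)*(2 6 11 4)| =12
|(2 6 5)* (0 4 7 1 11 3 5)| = 9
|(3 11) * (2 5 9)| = 6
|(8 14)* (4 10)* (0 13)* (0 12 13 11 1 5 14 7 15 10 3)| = |(0 11 1 5 14 8 7 15 10 4 3)(12 13)| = 22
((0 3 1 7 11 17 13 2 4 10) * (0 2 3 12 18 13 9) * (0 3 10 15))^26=(0 18 10 4)(1 11 9)(2 15 12 13)(3 7 17)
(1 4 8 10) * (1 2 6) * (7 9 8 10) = (1 4 10 2 6)(7 9 8) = [0, 4, 6, 3, 10, 5, 1, 9, 7, 8, 2]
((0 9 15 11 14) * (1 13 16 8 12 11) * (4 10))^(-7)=(0 1 8 14 15 16 11 9 13 12)(4 10)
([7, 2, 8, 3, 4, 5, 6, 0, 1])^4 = (1 2 8)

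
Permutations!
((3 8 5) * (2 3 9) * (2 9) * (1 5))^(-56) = ((9)(1 5 2 3 8))^(-56) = (9)(1 8 3 2 5)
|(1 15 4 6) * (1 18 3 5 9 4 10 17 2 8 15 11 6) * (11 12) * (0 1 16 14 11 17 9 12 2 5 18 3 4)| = 21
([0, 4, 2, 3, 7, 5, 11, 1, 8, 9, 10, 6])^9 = (6 11)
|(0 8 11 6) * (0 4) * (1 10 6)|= 7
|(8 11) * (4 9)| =|(4 9)(8 11)| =2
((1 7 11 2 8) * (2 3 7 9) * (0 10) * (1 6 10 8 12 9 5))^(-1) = (0 10 6 8)(1 5)(2 9 12)(3 11 7)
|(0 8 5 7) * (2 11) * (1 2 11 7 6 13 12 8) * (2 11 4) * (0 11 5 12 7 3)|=|(0 1 5 6 13 7 11 4 2 3)(8 12)|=10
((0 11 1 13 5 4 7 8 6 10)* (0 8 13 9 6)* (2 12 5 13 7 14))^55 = (14)(0 8 10 6 9 1 11)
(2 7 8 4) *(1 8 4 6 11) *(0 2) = (0 2 7 4)(1 8 6 11) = [2, 8, 7, 3, 0, 5, 11, 4, 6, 9, 10, 1]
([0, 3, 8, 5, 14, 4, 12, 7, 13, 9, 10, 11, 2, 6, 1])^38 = (1 4 3 14 5)(2 6 8 12 13)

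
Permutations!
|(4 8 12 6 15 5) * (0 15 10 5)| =|(0 15)(4 8 12 6 10 5)| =6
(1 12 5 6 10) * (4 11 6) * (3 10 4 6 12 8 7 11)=(1 8 7 11 12 5 6 4 3 10)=[0, 8, 2, 10, 3, 6, 4, 11, 7, 9, 1, 12, 5]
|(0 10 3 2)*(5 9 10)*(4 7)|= 6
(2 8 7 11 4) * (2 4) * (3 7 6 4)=(2 8 6 4 3 7 11)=[0, 1, 8, 7, 3, 5, 4, 11, 6, 9, 10, 2]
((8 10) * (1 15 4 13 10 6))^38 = (1 13 6 4 8 15 10)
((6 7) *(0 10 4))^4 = ((0 10 4)(6 7))^4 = (0 10 4)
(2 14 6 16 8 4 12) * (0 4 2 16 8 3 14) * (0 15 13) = [4, 1, 15, 14, 12, 5, 8, 7, 2, 9, 10, 11, 16, 0, 6, 13, 3] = (0 4 12 16 3 14 6 8 2 15 13)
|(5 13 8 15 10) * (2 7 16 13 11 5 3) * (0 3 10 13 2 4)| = 6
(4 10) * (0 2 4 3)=(0 2 4 10 3)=[2, 1, 4, 0, 10, 5, 6, 7, 8, 9, 3]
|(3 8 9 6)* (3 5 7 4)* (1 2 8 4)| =|(1 2 8 9 6 5 7)(3 4)| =14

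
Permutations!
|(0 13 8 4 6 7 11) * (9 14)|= |(0 13 8 4 6 7 11)(9 14)|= 14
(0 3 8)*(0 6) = [3, 1, 2, 8, 4, 5, 0, 7, 6] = (0 3 8 6)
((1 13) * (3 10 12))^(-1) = ((1 13)(3 10 12))^(-1) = (1 13)(3 12 10)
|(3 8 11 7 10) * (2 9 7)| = |(2 9 7 10 3 8 11)| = 7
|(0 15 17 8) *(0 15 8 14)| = |(0 8 15 17 14)| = 5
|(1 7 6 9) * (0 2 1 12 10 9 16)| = |(0 2 1 7 6 16)(9 12 10)| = 6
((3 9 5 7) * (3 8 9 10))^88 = (10)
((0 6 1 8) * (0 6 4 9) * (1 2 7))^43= ((0 4 9)(1 8 6 2 7))^43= (0 4 9)(1 2 8 7 6)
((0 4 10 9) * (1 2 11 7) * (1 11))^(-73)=((0 4 10 9)(1 2)(7 11))^(-73)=(0 9 10 4)(1 2)(7 11)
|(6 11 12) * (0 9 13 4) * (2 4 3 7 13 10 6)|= |(0 9 10 6 11 12 2 4)(3 7 13)|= 24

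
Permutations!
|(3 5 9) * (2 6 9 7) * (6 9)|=5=|(2 9 3 5 7)|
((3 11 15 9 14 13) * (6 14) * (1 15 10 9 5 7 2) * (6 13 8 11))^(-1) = (1 2 7 5 15)(3 13 9 10 11 8 14 6)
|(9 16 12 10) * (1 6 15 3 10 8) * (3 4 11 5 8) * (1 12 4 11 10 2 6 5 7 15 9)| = 33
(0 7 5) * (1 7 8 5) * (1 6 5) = (0 8 1 7 6 5) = [8, 7, 2, 3, 4, 0, 5, 6, 1]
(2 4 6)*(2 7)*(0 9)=[9, 1, 4, 3, 6, 5, 7, 2, 8, 0]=(0 9)(2 4 6 7)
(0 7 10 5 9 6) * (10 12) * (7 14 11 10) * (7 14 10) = (0 10 5 9 6)(7 12 14 11) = [10, 1, 2, 3, 4, 9, 0, 12, 8, 6, 5, 7, 14, 13, 11]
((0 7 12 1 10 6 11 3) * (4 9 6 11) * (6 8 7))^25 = (0 9 12 11 6 8 1 3 4 7 10)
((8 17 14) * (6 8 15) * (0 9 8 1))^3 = ((0 9 8 17 14 15 6 1))^3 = (0 17 6 9 14 1 8 15)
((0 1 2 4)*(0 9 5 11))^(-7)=((0 1 2 4 9 5 11))^(-7)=(11)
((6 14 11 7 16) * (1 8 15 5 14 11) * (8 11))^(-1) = (1 14 5 15 8 6 16 7 11)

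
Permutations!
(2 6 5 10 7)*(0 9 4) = (0 9 4)(2 6 5 10 7) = [9, 1, 6, 3, 0, 10, 5, 2, 8, 4, 7]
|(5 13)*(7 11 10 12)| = 4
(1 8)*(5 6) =[0, 8, 2, 3, 4, 6, 5, 7, 1] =(1 8)(5 6)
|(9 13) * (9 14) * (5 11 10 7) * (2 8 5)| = 6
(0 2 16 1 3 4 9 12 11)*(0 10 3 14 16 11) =(0 2 11 10 3 4 9 12)(1 14 16) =[2, 14, 11, 4, 9, 5, 6, 7, 8, 12, 3, 10, 0, 13, 16, 15, 1]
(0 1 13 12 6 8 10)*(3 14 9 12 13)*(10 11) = (0 1 3 14 9 12 6 8 11 10) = [1, 3, 2, 14, 4, 5, 8, 7, 11, 12, 0, 10, 6, 13, 9]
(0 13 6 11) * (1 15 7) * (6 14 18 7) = (0 13 14 18 7 1 15 6 11) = [13, 15, 2, 3, 4, 5, 11, 1, 8, 9, 10, 0, 12, 14, 18, 6, 16, 17, 7]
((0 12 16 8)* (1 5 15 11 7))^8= ((0 12 16 8)(1 5 15 11 7))^8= (16)(1 11 5 7 15)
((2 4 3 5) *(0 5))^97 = ((0 5 2 4 3))^97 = (0 2 3 5 4)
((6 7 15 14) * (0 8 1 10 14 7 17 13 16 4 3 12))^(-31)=(0 6 3 10 16 8 17 12 14 4 1 13)(7 15)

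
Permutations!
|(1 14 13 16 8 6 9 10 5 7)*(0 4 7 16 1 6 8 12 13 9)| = 8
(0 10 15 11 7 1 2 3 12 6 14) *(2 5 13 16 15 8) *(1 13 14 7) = (0 10 8 2 3 12 6 7 13 16 15 11 1 5 14) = [10, 5, 3, 12, 4, 14, 7, 13, 2, 9, 8, 1, 6, 16, 0, 11, 15]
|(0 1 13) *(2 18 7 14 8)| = 15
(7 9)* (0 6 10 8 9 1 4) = [6, 4, 2, 3, 0, 5, 10, 1, 9, 7, 8] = (0 6 10 8 9 7 1 4)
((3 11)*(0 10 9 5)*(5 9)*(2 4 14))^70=((0 10 5)(2 4 14)(3 11))^70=(0 10 5)(2 4 14)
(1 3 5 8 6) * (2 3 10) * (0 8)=(0 8 6 1 10 2 3 5)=[8, 10, 3, 5, 4, 0, 1, 7, 6, 9, 2]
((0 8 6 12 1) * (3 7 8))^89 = ((0 3 7 8 6 12 1))^89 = (0 12 8 3 1 6 7)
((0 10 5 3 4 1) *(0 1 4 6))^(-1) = (0 6 3 5 10)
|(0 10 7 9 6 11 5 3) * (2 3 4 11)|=21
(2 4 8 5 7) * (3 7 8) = (2 4 3 7)(5 8) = [0, 1, 4, 7, 3, 8, 6, 2, 5]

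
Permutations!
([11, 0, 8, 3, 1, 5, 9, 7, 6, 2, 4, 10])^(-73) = (0 10 1 11 4)(2 9 6 8)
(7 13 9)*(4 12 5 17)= (4 12 5 17)(7 13 9)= [0, 1, 2, 3, 12, 17, 6, 13, 8, 7, 10, 11, 5, 9, 14, 15, 16, 4]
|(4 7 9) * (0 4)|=4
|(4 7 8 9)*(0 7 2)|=6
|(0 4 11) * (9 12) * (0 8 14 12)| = 7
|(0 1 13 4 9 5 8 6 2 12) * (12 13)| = 21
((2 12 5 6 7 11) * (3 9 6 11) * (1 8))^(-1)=(1 8)(2 11 5 12)(3 7 6 9)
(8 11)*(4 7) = [0, 1, 2, 3, 7, 5, 6, 4, 11, 9, 10, 8] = (4 7)(8 11)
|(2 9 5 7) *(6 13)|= 4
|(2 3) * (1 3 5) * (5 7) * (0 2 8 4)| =8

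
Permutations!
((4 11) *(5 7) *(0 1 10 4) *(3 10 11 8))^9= (11)(3 10 4 8)(5 7)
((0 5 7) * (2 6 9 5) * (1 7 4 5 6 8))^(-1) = ((0 2 8 1 7)(4 5)(6 9))^(-1) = (0 7 1 8 2)(4 5)(6 9)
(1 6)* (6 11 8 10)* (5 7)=(1 11 8 10 6)(5 7)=[0, 11, 2, 3, 4, 7, 1, 5, 10, 9, 6, 8]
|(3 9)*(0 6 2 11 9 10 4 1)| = 9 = |(0 6 2 11 9 3 10 4 1)|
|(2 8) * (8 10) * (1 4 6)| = |(1 4 6)(2 10 8)| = 3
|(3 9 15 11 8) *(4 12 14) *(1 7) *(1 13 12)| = |(1 7 13 12 14 4)(3 9 15 11 8)| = 30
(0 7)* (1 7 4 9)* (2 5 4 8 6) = (0 8 6 2 5 4 9 1 7) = [8, 7, 5, 3, 9, 4, 2, 0, 6, 1]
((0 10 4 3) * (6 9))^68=(10)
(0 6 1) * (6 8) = (0 8 6 1) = [8, 0, 2, 3, 4, 5, 1, 7, 6]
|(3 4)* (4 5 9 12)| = 5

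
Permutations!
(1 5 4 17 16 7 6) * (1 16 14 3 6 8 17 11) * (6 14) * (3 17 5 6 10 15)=(1 6 16 7 8 5 4 11)(3 14 17 10 15)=[0, 6, 2, 14, 11, 4, 16, 8, 5, 9, 15, 1, 12, 13, 17, 3, 7, 10]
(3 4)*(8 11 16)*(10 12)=(3 4)(8 11 16)(10 12)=[0, 1, 2, 4, 3, 5, 6, 7, 11, 9, 12, 16, 10, 13, 14, 15, 8]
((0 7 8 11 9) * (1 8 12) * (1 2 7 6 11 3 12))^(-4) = ((0 6 11 9)(1 8 3 12 2 7))^(-4) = (1 3 2)(7 8 12)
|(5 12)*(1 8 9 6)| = |(1 8 9 6)(5 12)| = 4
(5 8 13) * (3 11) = (3 11)(5 8 13) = [0, 1, 2, 11, 4, 8, 6, 7, 13, 9, 10, 3, 12, 5]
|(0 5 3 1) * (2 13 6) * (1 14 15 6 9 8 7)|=12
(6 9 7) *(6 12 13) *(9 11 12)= [0, 1, 2, 3, 4, 5, 11, 9, 8, 7, 10, 12, 13, 6]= (6 11 12 13)(7 9)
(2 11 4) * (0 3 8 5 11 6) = [3, 1, 6, 8, 2, 11, 0, 7, 5, 9, 10, 4] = (0 3 8 5 11 4 2 6)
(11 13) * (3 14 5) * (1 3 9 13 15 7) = (1 3 14 5 9 13 11 15 7) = [0, 3, 2, 14, 4, 9, 6, 1, 8, 13, 10, 15, 12, 11, 5, 7]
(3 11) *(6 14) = (3 11)(6 14) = [0, 1, 2, 11, 4, 5, 14, 7, 8, 9, 10, 3, 12, 13, 6]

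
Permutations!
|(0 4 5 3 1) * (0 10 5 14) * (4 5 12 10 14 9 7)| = 30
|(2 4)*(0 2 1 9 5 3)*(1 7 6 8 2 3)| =30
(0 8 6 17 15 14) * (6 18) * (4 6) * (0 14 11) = [8, 1, 2, 3, 6, 5, 17, 7, 18, 9, 10, 0, 12, 13, 14, 11, 16, 15, 4] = (0 8 18 4 6 17 15 11)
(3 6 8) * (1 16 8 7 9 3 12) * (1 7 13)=(1 16 8 12 7 9 3 6 13)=[0, 16, 2, 6, 4, 5, 13, 9, 12, 3, 10, 11, 7, 1, 14, 15, 8]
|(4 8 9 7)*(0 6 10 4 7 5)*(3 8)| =8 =|(0 6 10 4 3 8 9 5)|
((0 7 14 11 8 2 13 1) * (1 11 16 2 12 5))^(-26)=(0 8 16 1 11 14 5 13 7 12 2)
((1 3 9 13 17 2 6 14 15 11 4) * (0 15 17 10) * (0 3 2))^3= (0 4 6)(1 14 15)(2 17 11)(3 10 13 9)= ((0 15 11 4 1 2 6 14 17)(3 9 13 10))^3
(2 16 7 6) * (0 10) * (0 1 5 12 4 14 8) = (0 10 1 5 12 4 14 8)(2 16 7 6) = [10, 5, 16, 3, 14, 12, 2, 6, 0, 9, 1, 11, 4, 13, 8, 15, 7]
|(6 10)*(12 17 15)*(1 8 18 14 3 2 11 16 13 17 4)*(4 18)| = 30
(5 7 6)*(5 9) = (5 7 6 9) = [0, 1, 2, 3, 4, 7, 9, 6, 8, 5]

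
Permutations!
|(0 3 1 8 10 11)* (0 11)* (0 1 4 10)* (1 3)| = |(11)(0 1 8)(3 4 10)| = 3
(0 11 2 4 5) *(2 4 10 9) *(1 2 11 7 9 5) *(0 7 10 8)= (0 10 5 7 9 11 4 1 2 8)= [10, 2, 8, 3, 1, 7, 6, 9, 0, 11, 5, 4]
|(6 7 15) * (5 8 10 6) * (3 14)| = 6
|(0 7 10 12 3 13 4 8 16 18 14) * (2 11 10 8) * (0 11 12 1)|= |(0 7 8 16 18 14 11 10 1)(2 12 3 13 4)|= 45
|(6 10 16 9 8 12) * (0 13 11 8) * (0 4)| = |(0 13 11 8 12 6 10 16 9 4)| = 10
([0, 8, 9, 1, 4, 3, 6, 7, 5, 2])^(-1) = (1 3 5 8)(2 9)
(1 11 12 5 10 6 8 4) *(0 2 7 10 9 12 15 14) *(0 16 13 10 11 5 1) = (0 2 7 11 15 14 16 13 10 6 8 4)(1 5 9 12) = [2, 5, 7, 3, 0, 9, 8, 11, 4, 12, 6, 15, 1, 10, 16, 14, 13]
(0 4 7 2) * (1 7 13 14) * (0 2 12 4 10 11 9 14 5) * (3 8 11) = [10, 7, 2, 8, 13, 0, 6, 12, 11, 14, 3, 9, 4, 5, 1] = (0 10 3 8 11 9 14 1 7 12 4 13 5)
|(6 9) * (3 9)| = 3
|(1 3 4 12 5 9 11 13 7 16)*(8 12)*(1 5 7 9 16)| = 6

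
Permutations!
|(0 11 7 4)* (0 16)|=|(0 11 7 4 16)|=5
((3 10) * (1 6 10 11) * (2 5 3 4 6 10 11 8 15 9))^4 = ((1 10 4 6 11)(2 5 3 8 15 9))^4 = (1 11 6 4 10)(2 15 3)(5 9 8)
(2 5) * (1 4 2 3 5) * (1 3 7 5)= (1 4 2 3)(5 7)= [0, 4, 3, 1, 2, 7, 6, 5]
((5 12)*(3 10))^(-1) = (3 10)(5 12)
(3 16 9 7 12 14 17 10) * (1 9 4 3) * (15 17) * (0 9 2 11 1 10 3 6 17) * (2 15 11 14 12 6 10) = (0 9 7 6 17 3 16 4 10 2 14 11 1 15) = [9, 15, 14, 16, 10, 5, 17, 6, 8, 7, 2, 1, 12, 13, 11, 0, 4, 3]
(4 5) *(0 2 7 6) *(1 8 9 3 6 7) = (0 2 1 8 9 3 6)(4 5) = [2, 8, 1, 6, 5, 4, 0, 7, 9, 3]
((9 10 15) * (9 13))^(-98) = (9 15)(10 13)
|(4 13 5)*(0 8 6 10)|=12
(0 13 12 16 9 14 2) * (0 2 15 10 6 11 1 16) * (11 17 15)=(0 13 12)(1 16 9 14 11)(6 17 15 10)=[13, 16, 2, 3, 4, 5, 17, 7, 8, 14, 6, 1, 0, 12, 11, 10, 9, 15]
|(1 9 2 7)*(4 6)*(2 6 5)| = |(1 9 6 4 5 2 7)| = 7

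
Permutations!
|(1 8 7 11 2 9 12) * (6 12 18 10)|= 10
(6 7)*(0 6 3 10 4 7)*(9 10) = (0 6)(3 9 10 4 7) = [6, 1, 2, 9, 7, 5, 0, 3, 8, 10, 4]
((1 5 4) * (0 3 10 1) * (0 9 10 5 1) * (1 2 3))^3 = ((0 1 2 3 5 4 9 10))^3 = (0 3 9 1 5 10 2 4)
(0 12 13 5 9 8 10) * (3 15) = (0 12 13 5 9 8 10)(3 15) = [12, 1, 2, 15, 4, 9, 6, 7, 10, 8, 0, 11, 13, 5, 14, 3]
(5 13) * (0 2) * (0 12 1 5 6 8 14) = (0 2 12 1 5 13 6 8 14) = [2, 5, 12, 3, 4, 13, 8, 7, 14, 9, 10, 11, 1, 6, 0]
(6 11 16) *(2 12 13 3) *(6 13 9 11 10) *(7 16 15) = (2 12 9 11 15 7 16 13 3)(6 10) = [0, 1, 12, 2, 4, 5, 10, 16, 8, 11, 6, 15, 9, 3, 14, 7, 13]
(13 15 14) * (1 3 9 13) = [0, 3, 2, 9, 4, 5, 6, 7, 8, 13, 10, 11, 12, 15, 1, 14] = (1 3 9 13 15 14)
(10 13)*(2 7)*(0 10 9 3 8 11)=[10, 1, 7, 8, 4, 5, 6, 2, 11, 3, 13, 0, 12, 9]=(0 10 13 9 3 8 11)(2 7)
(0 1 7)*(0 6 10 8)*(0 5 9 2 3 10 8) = (0 1 7 6 8 5 9 2 3 10) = [1, 7, 3, 10, 4, 9, 8, 6, 5, 2, 0]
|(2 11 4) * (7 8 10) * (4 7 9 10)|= |(2 11 7 8 4)(9 10)|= 10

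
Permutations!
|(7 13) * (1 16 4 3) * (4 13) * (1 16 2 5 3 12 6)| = 10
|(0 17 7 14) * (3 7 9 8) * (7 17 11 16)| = 20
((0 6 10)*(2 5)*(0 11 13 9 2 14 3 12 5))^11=(0 13 6 9 10 2 11)(3 14 5 12)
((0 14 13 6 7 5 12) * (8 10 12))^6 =(0 8 6)(5 13 12)(7 14 10)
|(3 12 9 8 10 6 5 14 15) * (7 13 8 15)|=28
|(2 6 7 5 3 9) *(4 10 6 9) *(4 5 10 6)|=|(2 9)(3 5)(4 6 7 10)|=4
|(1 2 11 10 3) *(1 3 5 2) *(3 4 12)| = 12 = |(2 11 10 5)(3 4 12)|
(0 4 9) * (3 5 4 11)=(0 11 3 5 4 9)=[11, 1, 2, 5, 9, 4, 6, 7, 8, 0, 10, 3]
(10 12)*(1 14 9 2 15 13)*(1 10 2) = (1 14 9)(2 15 13 10 12) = [0, 14, 15, 3, 4, 5, 6, 7, 8, 1, 12, 11, 2, 10, 9, 13]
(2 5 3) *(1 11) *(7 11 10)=[0, 10, 5, 2, 4, 3, 6, 11, 8, 9, 7, 1]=(1 10 7 11)(2 5 3)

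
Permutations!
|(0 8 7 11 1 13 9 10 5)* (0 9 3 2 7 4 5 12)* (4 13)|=|(0 8 13 3 2 7 11 1 4 5 9 10 12)|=13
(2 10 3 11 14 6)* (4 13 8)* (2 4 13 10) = [0, 1, 2, 11, 10, 5, 4, 7, 13, 9, 3, 14, 12, 8, 6] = (3 11 14 6 4 10)(8 13)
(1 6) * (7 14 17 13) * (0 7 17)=(0 7 14)(1 6)(13 17)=[7, 6, 2, 3, 4, 5, 1, 14, 8, 9, 10, 11, 12, 17, 0, 15, 16, 13]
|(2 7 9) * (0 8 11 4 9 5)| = |(0 8 11 4 9 2 7 5)| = 8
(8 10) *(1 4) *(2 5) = (1 4)(2 5)(8 10) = [0, 4, 5, 3, 1, 2, 6, 7, 10, 9, 8]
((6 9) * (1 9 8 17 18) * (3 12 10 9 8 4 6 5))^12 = (18)(3 10 5 12 9)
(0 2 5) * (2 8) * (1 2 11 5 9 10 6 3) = (0 8 11 5)(1 2 9 10 6 3) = [8, 2, 9, 1, 4, 0, 3, 7, 11, 10, 6, 5]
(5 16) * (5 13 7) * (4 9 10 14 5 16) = (4 9 10 14 5)(7 16 13) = [0, 1, 2, 3, 9, 4, 6, 16, 8, 10, 14, 11, 12, 7, 5, 15, 13]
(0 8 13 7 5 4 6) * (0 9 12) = (0 8 13 7 5 4 6 9 12) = [8, 1, 2, 3, 6, 4, 9, 5, 13, 12, 10, 11, 0, 7]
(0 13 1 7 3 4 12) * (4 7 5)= (0 13 1 5 4 12)(3 7)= [13, 5, 2, 7, 12, 4, 6, 3, 8, 9, 10, 11, 0, 1]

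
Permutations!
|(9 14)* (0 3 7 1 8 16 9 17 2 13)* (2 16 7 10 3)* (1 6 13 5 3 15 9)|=15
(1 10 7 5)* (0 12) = (0 12)(1 10 7 5) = [12, 10, 2, 3, 4, 1, 6, 5, 8, 9, 7, 11, 0]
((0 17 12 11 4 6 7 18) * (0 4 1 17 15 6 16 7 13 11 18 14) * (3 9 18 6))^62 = (0 14 7 16 4 18 9 3 15)(1 12 13)(6 11 17)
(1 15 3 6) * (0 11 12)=(0 11 12)(1 15 3 6)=[11, 15, 2, 6, 4, 5, 1, 7, 8, 9, 10, 12, 0, 13, 14, 3]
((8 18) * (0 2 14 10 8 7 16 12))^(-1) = (0 12 16 7 18 8 10 14 2)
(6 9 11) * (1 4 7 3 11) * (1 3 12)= (1 4 7 12)(3 11 6 9)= [0, 4, 2, 11, 7, 5, 9, 12, 8, 3, 10, 6, 1]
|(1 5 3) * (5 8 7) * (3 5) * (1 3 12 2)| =5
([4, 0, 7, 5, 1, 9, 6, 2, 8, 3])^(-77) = (0 4 1)(2 7)(3 5 9)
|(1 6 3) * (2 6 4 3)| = |(1 4 3)(2 6)| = 6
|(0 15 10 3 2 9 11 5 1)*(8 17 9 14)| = 12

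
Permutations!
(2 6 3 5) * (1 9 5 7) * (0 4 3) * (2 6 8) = (0 4 3 7 1 9 5 6)(2 8) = [4, 9, 8, 7, 3, 6, 0, 1, 2, 5]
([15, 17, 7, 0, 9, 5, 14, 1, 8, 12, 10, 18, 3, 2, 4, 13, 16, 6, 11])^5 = (0 1 9 13 6 3 7 4 15 17 12 2 14)(11 18)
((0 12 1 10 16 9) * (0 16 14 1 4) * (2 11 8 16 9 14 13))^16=((0 12 4)(1 10 13 2 11 8 16 14))^16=(16)(0 12 4)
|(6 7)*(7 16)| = 3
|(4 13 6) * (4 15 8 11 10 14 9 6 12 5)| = |(4 13 12 5)(6 15 8 11 10 14 9)| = 28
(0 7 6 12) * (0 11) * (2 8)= (0 7 6 12 11)(2 8)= [7, 1, 8, 3, 4, 5, 12, 6, 2, 9, 10, 0, 11]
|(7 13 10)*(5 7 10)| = 3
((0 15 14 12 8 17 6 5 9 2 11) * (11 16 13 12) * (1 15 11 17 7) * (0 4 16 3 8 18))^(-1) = (0 18 12 13 16 4 11)(1 7 8 3 2 9 5 6 17 14 15)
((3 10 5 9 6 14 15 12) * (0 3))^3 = (0 5 14)(3 9 15)(6 12 10)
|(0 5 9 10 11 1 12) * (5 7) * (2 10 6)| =|(0 7 5 9 6 2 10 11 1 12)| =10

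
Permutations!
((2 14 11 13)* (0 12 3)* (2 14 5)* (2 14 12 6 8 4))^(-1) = (0 3 12 13 11 14 5 2 4 8 6)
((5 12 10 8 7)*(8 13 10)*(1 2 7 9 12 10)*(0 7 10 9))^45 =((0 7 5 9 12 8)(1 2 10 13))^45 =(0 9)(1 2 10 13)(5 8)(7 12)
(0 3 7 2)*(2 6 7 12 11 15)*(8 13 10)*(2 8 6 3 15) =(0 15 8 13 10 6 7 3 12 11 2) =[15, 1, 0, 12, 4, 5, 7, 3, 13, 9, 6, 2, 11, 10, 14, 8]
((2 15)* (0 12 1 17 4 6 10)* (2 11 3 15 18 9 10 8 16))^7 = (0 16 1 18 4 10 8 12 2 17 9 6)(3 15 11)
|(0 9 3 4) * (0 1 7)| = 6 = |(0 9 3 4 1 7)|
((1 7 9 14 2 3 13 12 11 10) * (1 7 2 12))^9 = (1 2 3 13)(7 12)(9 11)(10 14)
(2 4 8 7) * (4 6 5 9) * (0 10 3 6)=(0 10 3 6 5 9 4 8 7 2)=[10, 1, 0, 6, 8, 9, 5, 2, 7, 4, 3]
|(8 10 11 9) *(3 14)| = 4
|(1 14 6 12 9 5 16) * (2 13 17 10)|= |(1 14 6 12 9 5 16)(2 13 17 10)|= 28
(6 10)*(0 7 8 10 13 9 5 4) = [7, 1, 2, 3, 0, 4, 13, 8, 10, 5, 6, 11, 12, 9] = (0 7 8 10 6 13 9 5 4)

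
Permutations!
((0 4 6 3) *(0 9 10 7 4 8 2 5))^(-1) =(0 5 2 8)(3 6 4 7 10 9)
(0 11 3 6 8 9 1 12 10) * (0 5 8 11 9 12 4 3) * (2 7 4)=(0 9 1 2 7 4 3 6 11)(5 8 12 10)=[9, 2, 7, 6, 3, 8, 11, 4, 12, 1, 5, 0, 10]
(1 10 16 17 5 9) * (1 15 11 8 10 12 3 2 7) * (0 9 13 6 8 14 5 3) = [9, 12, 7, 2, 4, 13, 8, 1, 10, 15, 16, 14, 0, 6, 5, 11, 17, 3] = (0 9 15 11 14 5 13 6 8 10 16 17 3 2 7 1 12)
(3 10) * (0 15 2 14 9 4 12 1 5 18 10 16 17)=(0 15 2 14 9 4 12 1 5 18 10 3 16 17)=[15, 5, 14, 16, 12, 18, 6, 7, 8, 4, 3, 11, 1, 13, 9, 2, 17, 0, 10]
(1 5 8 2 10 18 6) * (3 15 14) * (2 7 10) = [0, 5, 2, 15, 4, 8, 1, 10, 7, 9, 18, 11, 12, 13, 3, 14, 16, 17, 6] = (1 5 8 7 10 18 6)(3 15 14)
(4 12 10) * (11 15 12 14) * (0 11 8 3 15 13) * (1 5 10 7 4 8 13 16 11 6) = (0 6 1 5 10 8 3 15 12 7 4 14 13)(11 16) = [6, 5, 2, 15, 14, 10, 1, 4, 3, 9, 8, 16, 7, 0, 13, 12, 11]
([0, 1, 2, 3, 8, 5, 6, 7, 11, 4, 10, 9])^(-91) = (4 8 11 9)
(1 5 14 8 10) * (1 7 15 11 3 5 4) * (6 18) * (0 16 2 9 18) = (0 16 2 9 18 6)(1 4)(3 5 14 8 10 7 15 11) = [16, 4, 9, 5, 1, 14, 0, 15, 10, 18, 7, 3, 12, 13, 8, 11, 2, 17, 6]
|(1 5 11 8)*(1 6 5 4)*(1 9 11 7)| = 8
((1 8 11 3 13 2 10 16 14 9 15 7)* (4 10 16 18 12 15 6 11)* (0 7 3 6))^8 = (0 15 7 3 1 13 8 2 4 16 10 14 18 9 12)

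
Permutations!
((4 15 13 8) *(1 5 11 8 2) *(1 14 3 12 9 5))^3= ((2 14 3 12 9 5 11 8 4 15 13))^3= (2 12 11 15 14 9 8 13 3 5 4)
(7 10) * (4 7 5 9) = (4 7 10 5 9) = [0, 1, 2, 3, 7, 9, 6, 10, 8, 4, 5]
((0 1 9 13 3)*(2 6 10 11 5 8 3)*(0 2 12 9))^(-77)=((0 1)(2 6 10 11 5 8 3)(9 13 12))^(-77)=(0 1)(9 13 12)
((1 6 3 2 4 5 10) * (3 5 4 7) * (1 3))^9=((1 6 5 10 3 2 7))^9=(1 5 3 7 6 10 2)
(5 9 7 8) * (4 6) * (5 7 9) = (9)(4 6)(7 8) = [0, 1, 2, 3, 6, 5, 4, 8, 7, 9]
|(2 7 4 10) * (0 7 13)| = 6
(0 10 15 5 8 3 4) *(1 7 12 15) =(0 10 1 7 12 15 5 8 3 4) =[10, 7, 2, 4, 0, 8, 6, 12, 3, 9, 1, 11, 15, 13, 14, 5]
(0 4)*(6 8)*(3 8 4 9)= (0 9 3 8 6 4)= [9, 1, 2, 8, 0, 5, 4, 7, 6, 3]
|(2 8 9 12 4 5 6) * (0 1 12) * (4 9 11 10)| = 28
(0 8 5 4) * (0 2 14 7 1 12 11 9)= [8, 12, 14, 3, 2, 4, 6, 1, 5, 0, 10, 9, 11, 13, 7]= (0 8 5 4 2 14 7 1 12 11 9)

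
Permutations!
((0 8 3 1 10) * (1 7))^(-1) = ((0 8 3 7 1 10))^(-1) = (0 10 1 7 3 8)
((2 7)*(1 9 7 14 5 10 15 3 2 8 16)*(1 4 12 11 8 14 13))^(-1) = (1 13 2 3 15 10 5 14 7 9)(4 16 8 11 12)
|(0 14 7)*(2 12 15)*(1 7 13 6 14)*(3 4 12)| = 15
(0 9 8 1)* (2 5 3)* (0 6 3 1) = (0 9 8)(1 6 3 2 5) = [9, 6, 5, 2, 4, 1, 3, 7, 0, 8]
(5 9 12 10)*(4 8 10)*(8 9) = (4 9 12)(5 8 10) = [0, 1, 2, 3, 9, 8, 6, 7, 10, 12, 5, 11, 4]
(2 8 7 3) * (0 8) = (0 8 7 3 2) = [8, 1, 0, 2, 4, 5, 6, 3, 7]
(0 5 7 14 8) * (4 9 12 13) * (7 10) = [5, 1, 2, 3, 9, 10, 6, 14, 0, 12, 7, 11, 13, 4, 8] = (0 5 10 7 14 8)(4 9 12 13)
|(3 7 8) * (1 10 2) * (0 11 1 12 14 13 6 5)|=30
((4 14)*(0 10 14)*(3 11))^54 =((0 10 14 4)(3 11))^54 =(0 14)(4 10)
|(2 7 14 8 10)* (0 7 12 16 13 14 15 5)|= 28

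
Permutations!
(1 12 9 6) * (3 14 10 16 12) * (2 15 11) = [0, 3, 15, 14, 4, 5, 1, 7, 8, 6, 16, 2, 9, 13, 10, 11, 12] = (1 3 14 10 16 12 9 6)(2 15 11)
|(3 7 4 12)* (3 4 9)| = 6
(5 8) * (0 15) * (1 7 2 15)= (0 1 7 2 15)(5 8)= [1, 7, 15, 3, 4, 8, 6, 2, 5, 9, 10, 11, 12, 13, 14, 0]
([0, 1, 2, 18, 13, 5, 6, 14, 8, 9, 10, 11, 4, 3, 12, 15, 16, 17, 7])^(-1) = [0, 1, 2, 13, 12, 5, 6, 18, 8, 9, 10, 11, 14, 4, 7, 15, 16, 17, 3]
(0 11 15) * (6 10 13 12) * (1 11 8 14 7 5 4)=(0 8 14 7 5 4 1 11 15)(6 10 13 12)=[8, 11, 2, 3, 1, 4, 10, 5, 14, 9, 13, 15, 6, 12, 7, 0]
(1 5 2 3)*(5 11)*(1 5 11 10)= (11)(1 10)(2 3 5)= [0, 10, 3, 5, 4, 2, 6, 7, 8, 9, 1, 11]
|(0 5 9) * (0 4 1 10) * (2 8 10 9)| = |(0 5 2 8 10)(1 9 4)| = 15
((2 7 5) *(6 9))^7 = (2 7 5)(6 9)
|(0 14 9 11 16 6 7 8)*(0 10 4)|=|(0 14 9 11 16 6 7 8 10 4)|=10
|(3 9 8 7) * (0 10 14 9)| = 7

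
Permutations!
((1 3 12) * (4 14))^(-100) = (14)(1 12 3)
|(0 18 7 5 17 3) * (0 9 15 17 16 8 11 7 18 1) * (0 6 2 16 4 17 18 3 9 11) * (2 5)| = 15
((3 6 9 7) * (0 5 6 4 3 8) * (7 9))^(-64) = ((9)(0 5 6 7 8)(3 4))^(-64) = (9)(0 5 6 7 8)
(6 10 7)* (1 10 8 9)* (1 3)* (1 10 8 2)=(1 8 9 3 10 7 6 2)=[0, 8, 1, 10, 4, 5, 2, 6, 9, 3, 7]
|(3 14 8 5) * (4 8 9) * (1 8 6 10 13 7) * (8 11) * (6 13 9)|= |(1 11 8 5 3 14 6 10 9 4 13 7)|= 12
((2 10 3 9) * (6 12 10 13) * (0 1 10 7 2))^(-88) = ((0 1 10 3 9)(2 13 6 12 7))^(-88) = (0 10 9 1 3)(2 6 7 13 12)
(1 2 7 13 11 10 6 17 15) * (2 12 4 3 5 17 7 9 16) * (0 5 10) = (0 5 17 15 1 12 4 3 10 6 7 13 11)(2 9 16) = [5, 12, 9, 10, 3, 17, 7, 13, 8, 16, 6, 0, 4, 11, 14, 1, 2, 15]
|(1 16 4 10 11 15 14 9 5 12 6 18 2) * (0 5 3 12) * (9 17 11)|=|(0 5)(1 16 4 10 9 3 12 6 18 2)(11 15 14 17)|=20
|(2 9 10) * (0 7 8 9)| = 6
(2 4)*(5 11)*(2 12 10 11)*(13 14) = [0, 1, 4, 3, 12, 2, 6, 7, 8, 9, 11, 5, 10, 14, 13] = (2 4 12 10 11 5)(13 14)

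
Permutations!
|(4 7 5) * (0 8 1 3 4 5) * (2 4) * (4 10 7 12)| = 14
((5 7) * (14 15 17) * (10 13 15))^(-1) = ((5 7)(10 13 15 17 14))^(-1) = (5 7)(10 14 17 15 13)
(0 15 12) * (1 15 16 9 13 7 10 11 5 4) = [16, 15, 2, 3, 1, 4, 6, 10, 8, 13, 11, 5, 0, 7, 14, 12, 9] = (0 16 9 13 7 10 11 5 4 1 15 12)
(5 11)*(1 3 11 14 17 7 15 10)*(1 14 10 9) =(1 3 11 5 10 14 17 7 15 9) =[0, 3, 2, 11, 4, 10, 6, 15, 8, 1, 14, 5, 12, 13, 17, 9, 16, 7]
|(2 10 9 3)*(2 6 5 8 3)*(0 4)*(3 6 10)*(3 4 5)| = 9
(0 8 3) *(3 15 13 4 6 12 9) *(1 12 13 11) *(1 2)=(0 8 15 11 2 1 12 9 3)(4 6 13)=[8, 12, 1, 0, 6, 5, 13, 7, 15, 3, 10, 2, 9, 4, 14, 11]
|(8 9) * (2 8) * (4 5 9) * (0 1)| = 10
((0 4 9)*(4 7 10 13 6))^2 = ((0 7 10 13 6 4 9))^2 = (0 10 6 9 7 13 4)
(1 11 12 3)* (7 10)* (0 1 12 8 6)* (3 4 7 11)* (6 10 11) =[1, 3, 2, 12, 7, 5, 0, 11, 10, 9, 6, 8, 4] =(0 1 3 12 4 7 11 8 10 6)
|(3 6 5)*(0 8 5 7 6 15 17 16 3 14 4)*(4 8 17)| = |(0 17 16 3 15 4)(5 14 8)(6 7)| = 6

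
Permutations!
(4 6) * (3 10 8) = [0, 1, 2, 10, 6, 5, 4, 7, 3, 9, 8] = (3 10 8)(4 6)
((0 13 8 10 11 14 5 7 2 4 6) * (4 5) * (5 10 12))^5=((0 13 8 12 5 7 2 10 11 14 4 6))^5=(0 7 4 12 11 13 2 6 5 14 8 10)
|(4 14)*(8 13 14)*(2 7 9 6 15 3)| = 12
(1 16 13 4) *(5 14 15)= [0, 16, 2, 3, 1, 14, 6, 7, 8, 9, 10, 11, 12, 4, 15, 5, 13]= (1 16 13 4)(5 14 15)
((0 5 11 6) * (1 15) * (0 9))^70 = (15)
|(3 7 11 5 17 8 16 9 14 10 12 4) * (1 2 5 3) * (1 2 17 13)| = 12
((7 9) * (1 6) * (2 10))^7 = ((1 6)(2 10)(7 9))^7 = (1 6)(2 10)(7 9)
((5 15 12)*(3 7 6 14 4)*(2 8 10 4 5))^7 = (2 14 4 12 6 10 15 7 8 5 3)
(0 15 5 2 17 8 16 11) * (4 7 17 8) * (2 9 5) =(0 15 2 8 16 11)(4 7 17)(5 9) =[15, 1, 8, 3, 7, 9, 6, 17, 16, 5, 10, 0, 12, 13, 14, 2, 11, 4]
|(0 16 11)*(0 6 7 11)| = |(0 16)(6 7 11)| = 6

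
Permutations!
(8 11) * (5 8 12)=(5 8 11 12)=[0, 1, 2, 3, 4, 8, 6, 7, 11, 9, 10, 12, 5]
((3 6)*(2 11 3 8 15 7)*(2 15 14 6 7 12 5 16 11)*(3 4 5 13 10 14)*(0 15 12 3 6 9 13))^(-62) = (0 7 15 12 3)(4 16)(5 11)(9 10)(13 14)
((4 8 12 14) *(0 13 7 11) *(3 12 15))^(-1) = (0 11 7 13)(3 15 8 4 14 12)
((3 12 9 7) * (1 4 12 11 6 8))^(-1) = (1 8 6 11 3 7 9 12 4)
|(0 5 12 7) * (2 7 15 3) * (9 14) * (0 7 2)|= 10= |(0 5 12 15 3)(9 14)|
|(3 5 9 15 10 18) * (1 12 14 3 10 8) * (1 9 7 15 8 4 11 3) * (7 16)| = |(1 12 14)(3 5 16 7 15 4 11)(8 9)(10 18)| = 42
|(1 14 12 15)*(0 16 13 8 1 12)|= 6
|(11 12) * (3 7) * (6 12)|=|(3 7)(6 12 11)|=6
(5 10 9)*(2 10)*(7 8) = [0, 1, 10, 3, 4, 2, 6, 8, 7, 5, 9] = (2 10 9 5)(7 8)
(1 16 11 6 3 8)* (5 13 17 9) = (1 16 11 6 3 8)(5 13 17 9) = [0, 16, 2, 8, 4, 13, 3, 7, 1, 5, 10, 6, 12, 17, 14, 15, 11, 9]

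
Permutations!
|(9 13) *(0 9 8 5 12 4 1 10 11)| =10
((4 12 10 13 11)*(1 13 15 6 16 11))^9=((1 13)(4 12 10 15 6 16 11))^9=(1 13)(4 10 6 11 12 15 16)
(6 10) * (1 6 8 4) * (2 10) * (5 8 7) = (1 6 2 10 7 5 8 4) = [0, 6, 10, 3, 1, 8, 2, 5, 4, 9, 7]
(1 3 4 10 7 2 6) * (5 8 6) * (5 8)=(1 3 4 10 7 2 8 6)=[0, 3, 8, 4, 10, 5, 1, 2, 6, 9, 7]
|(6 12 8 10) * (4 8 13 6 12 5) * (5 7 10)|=|(4 8 5)(6 7 10 12 13)|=15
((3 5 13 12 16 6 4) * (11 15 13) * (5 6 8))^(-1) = (3 4 6)(5 8 16 12 13 15 11)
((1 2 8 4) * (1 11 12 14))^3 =(1 4 14 8 12 2 11)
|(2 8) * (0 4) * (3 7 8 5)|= 10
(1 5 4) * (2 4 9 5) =(1 2 4)(5 9) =[0, 2, 4, 3, 1, 9, 6, 7, 8, 5]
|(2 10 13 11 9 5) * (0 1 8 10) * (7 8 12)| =|(0 1 12 7 8 10 13 11 9 5 2)| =11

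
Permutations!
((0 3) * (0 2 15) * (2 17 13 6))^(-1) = (0 15 2 6 13 17 3)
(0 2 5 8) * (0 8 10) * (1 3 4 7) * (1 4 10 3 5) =(0 2 1 5 3 10)(4 7) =[2, 5, 1, 10, 7, 3, 6, 4, 8, 9, 0]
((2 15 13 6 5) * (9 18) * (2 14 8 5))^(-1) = (2 6 13 15)(5 8 14)(9 18) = ((2 15 13 6)(5 14 8)(9 18))^(-1)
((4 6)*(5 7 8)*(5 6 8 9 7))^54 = ((4 8 6)(7 9))^54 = (9)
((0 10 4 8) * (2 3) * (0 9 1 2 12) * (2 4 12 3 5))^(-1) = ((0 10 12)(1 4 8 9)(2 5))^(-1) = (0 12 10)(1 9 8 4)(2 5)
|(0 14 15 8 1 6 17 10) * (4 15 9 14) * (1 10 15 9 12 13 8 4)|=12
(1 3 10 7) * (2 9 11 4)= (1 3 10 7)(2 9 11 4)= [0, 3, 9, 10, 2, 5, 6, 1, 8, 11, 7, 4]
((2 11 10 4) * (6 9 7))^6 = ((2 11 10 4)(6 9 7))^6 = (2 10)(4 11)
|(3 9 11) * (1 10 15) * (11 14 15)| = |(1 10 11 3 9 14 15)| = 7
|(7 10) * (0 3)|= 2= |(0 3)(7 10)|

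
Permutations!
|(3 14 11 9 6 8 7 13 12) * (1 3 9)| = |(1 3 14 11)(6 8 7 13 12 9)| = 12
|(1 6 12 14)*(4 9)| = 4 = |(1 6 12 14)(4 9)|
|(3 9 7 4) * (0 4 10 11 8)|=|(0 4 3 9 7 10 11 8)|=8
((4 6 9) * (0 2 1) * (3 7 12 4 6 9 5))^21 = ((0 2 1)(3 7 12 4 9 6 5))^21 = (12)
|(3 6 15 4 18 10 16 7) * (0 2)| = 8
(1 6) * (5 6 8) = (1 8 5 6) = [0, 8, 2, 3, 4, 6, 1, 7, 5]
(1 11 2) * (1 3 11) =(2 3 11) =[0, 1, 3, 11, 4, 5, 6, 7, 8, 9, 10, 2]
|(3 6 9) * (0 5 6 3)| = |(0 5 6 9)| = 4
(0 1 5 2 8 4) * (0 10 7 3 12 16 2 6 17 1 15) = (0 15)(1 5 6 17)(2 8 4 10 7 3 12 16) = [15, 5, 8, 12, 10, 6, 17, 3, 4, 9, 7, 11, 16, 13, 14, 0, 2, 1]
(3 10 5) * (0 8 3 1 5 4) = [8, 5, 2, 10, 0, 1, 6, 7, 3, 9, 4] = (0 8 3 10 4)(1 5)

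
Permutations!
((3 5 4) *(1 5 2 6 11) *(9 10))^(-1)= (1 11 6 2 3 4 5)(9 10)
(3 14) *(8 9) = (3 14)(8 9) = [0, 1, 2, 14, 4, 5, 6, 7, 9, 8, 10, 11, 12, 13, 3]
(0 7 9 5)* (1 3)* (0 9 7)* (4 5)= (1 3)(4 5 9)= [0, 3, 2, 1, 5, 9, 6, 7, 8, 4]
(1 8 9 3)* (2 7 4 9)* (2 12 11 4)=(1 8 12 11 4 9 3)(2 7)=[0, 8, 7, 1, 9, 5, 6, 2, 12, 3, 10, 4, 11]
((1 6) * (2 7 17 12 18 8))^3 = ((1 6)(2 7 17 12 18 8))^3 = (1 6)(2 12)(7 18)(8 17)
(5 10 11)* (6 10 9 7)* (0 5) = (0 5 9 7 6 10 11) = [5, 1, 2, 3, 4, 9, 10, 6, 8, 7, 11, 0]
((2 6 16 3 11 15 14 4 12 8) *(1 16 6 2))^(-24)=(1 11 4)(3 14 8)(12 16 15)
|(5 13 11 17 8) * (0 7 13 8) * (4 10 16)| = 30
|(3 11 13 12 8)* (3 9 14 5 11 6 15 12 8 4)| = 30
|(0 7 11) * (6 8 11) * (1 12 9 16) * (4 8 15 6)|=20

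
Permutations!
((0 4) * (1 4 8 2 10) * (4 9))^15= ((0 8 2 10 1 9 4))^15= (0 8 2 10 1 9 4)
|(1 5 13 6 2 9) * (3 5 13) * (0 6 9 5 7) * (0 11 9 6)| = |(1 13 6 2 5 3 7 11 9)| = 9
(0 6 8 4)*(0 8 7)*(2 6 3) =(0 3 2 6 7)(4 8) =[3, 1, 6, 2, 8, 5, 7, 0, 4]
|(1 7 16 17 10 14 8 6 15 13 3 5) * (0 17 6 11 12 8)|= 24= |(0 17 10 14)(1 7 16 6 15 13 3 5)(8 11 12)|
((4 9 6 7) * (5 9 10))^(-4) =(4 5 6)(7 10 9)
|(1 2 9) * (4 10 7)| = |(1 2 9)(4 10 7)| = 3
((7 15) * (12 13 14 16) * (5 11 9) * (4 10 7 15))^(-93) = ((4 10 7)(5 11 9)(12 13 14 16))^(-93) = (12 16 14 13)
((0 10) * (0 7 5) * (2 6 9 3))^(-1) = (0 5 7 10)(2 3 9 6)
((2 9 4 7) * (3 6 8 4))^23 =((2 9 3 6 8 4 7))^23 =(2 3 8 7 9 6 4)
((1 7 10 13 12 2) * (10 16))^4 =((1 7 16 10 13 12 2))^4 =(1 13 7 12 16 2 10)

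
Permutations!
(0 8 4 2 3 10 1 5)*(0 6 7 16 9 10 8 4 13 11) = (0 4 2 3 8 13 11)(1 5 6 7 16 9 10) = [4, 5, 3, 8, 2, 6, 7, 16, 13, 10, 1, 0, 12, 11, 14, 15, 9]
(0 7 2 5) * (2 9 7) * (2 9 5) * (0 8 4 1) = [9, 0, 2, 3, 1, 8, 6, 5, 4, 7] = (0 9 7 5 8 4 1)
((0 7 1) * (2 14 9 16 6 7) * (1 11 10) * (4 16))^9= (0 10 7 16 9 2 1 11 6 4 14)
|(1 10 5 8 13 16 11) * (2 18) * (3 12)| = |(1 10 5 8 13 16 11)(2 18)(3 12)| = 14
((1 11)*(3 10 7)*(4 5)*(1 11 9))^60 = ((11)(1 9)(3 10 7)(4 5))^60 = (11)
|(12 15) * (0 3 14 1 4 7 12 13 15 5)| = |(0 3 14 1 4 7 12 5)(13 15)| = 8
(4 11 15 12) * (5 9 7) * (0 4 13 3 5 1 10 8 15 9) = [4, 10, 2, 5, 11, 0, 6, 1, 15, 7, 8, 9, 13, 3, 14, 12] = (0 4 11 9 7 1 10 8 15 12 13 3 5)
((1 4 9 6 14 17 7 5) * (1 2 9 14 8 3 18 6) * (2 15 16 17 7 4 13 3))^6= ((1 13 3 18 6 8 2 9)(4 14 7 5 15 16 17))^6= (1 2 6 3)(4 17 16 15 5 7 14)(8 18 13 9)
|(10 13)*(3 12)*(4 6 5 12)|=10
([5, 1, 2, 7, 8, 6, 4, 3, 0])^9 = (0 8 4 6 5)(3 7)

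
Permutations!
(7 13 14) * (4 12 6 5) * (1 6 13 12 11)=(1 6 5 4 11)(7 12 13 14)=[0, 6, 2, 3, 11, 4, 5, 12, 8, 9, 10, 1, 13, 14, 7]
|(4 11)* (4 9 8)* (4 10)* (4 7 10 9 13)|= |(4 11 13)(7 10)(8 9)|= 6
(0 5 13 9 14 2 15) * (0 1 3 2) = (0 5 13 9 14)(1 3 2 15) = [5, 3, 15, 2, 4, 13, 6, 7, 8, 14, 10, 11, 12, 9, 0, 1]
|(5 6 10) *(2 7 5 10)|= 4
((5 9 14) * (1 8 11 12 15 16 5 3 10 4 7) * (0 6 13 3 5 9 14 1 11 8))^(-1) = (0 1 9 16 15 12 11 7 4 10 3 13 6)(5 14)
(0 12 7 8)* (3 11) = [12, 1, 2, 11, 4, 5, 6, 8, 0, 9, 10, 3, 7] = (0 12 7 8)(3 11)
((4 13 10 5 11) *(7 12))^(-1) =((4 13 10 5 11)(7 12))^(-1) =(4 11 5 10 13)(7 12)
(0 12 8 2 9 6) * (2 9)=[12, 1, 2, 3, 4, 5, 0, 7, 9, 6, 10, 11, 8]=(0 12 8 9 6)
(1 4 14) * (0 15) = (0 15)(1 4 14) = [15, 4, 2, 3, 14, 5, 6, 7, 8, 9, 10, 11, 12, 13, 1, 0]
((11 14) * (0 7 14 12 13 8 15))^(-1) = ((0 7 14 11 12 13 8 15))^(-1) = (0 15 8 13 12 11 14 7)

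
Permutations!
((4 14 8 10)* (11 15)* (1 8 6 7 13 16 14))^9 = ((1 8 10 4)(6 7 13 16 14)(11 15))^9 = (1 8 10 4)(6 14 16 13 7)(11 15)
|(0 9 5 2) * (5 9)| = 3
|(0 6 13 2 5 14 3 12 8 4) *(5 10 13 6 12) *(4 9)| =|(0 12 8 9 4)(2 10 13)(3 5 14)| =15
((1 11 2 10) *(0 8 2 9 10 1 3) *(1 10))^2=(0 2 3 8 10)(1 9 11)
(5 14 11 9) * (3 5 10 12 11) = [0, 1, 2, 5, 4, 14, 6, 7, 8, 10, 12, 9, 11, 13, 3] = (3 5 14)(9 10 12 11)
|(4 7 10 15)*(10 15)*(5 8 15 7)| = 4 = |(4 5 8 15)|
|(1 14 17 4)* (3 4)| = 5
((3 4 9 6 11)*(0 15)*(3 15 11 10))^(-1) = ((0 11 15)(3 4 9 6 10))^(-1) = (0 15 11)(3 10 6 9 4)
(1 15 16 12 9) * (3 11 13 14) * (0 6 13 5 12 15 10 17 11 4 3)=[6, 10, 2, 4, 3, 12, 13, 7, 8, 1, 17, 5, 9, 14, 0, 16, 15, 11]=(0 6 13 14)(1 10 17 11 5 12 9)(3 4)(15 16)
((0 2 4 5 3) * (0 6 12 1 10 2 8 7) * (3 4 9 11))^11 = ((0 8 7)(1 10 2 9 11 3 6 12)(4 5))^11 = (0 7 8)(1 9 6 10 11 12 2 3)(4 5)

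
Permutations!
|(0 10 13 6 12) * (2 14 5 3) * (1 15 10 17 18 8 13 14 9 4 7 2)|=|(0 17 18 8 13 6 12)(1 15 10 14 5 3)(2 9 4 7)|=84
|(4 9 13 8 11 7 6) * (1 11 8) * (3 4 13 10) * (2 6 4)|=|(1 11 7 4 9 10 3 2 6 13)|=10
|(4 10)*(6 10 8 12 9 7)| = |(4 8 12 9 7 6 10)| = 7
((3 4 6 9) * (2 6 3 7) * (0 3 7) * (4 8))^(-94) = (0 8 7 6)(2 9 3 4)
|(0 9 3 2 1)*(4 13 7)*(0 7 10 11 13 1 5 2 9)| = 6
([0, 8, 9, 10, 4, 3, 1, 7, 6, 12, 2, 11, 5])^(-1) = [0, 6, 10, 5, 4, 12, 8, 7, 1, 2, 3, 11, 9]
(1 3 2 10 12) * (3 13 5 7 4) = (1 13 5 7 4 3 2 10 12) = [0, 13, 10, 2, 3, 7, 6, 4, 8, 9, 12, 11, 1, 5]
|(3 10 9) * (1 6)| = 6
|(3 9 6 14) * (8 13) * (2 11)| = 4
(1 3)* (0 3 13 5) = (0 3 1 13 5) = [3, 13, 2, 1, 4, 0, 6, 7, 8, 9, 10, 11, 12, 5]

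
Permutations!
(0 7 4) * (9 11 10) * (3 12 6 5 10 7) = (0 3 12 6 5 10 9 11 7 4) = [3, 1, 2, 12, 0, 10, 5, 4, 8, 11, 9, 7, 6]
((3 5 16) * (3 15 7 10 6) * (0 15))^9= (0 15 7 10 6 3 5 16)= ((0 15 7 10 6 3 5 16))^9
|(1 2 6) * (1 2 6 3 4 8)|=|(1 6 2 3 4 8)|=6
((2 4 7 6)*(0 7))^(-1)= ((0 7 6 2 4))^(-1)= (0 4 2 6 7)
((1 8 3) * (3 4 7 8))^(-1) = (1 3)(4 8 7)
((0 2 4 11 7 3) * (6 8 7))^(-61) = (0 11 7 2 6 3 4 8)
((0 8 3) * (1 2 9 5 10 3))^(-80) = (10)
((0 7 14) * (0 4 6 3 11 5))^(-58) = ((0 7 14 4 6 3 11 5))^(-58) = (0 11 6 14)(3 4 7 5)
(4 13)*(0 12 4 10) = (0 12 4 13 10) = [12, 1, 2, 3, 13, 5, 6, 7, 8, 9, 0, 11, 4, 10]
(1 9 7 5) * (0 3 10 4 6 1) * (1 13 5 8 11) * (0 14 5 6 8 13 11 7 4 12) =(0 3 10 12)(1 9 4 8 7 13 6 11)(5 14) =[3, 9, 2, 10, 8, 14, 11, 13, 7, 4, 12, 1, 0, 6, 5]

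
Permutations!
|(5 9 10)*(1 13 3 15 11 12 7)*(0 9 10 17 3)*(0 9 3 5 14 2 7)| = |(0 3 15 11 12)(1 13 9 17 5 10 14 2 7)| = 45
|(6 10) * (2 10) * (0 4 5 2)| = |(0 4 5 2 10 6)| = 6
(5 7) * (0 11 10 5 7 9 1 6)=(0 11 10 5 9 1 6)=[11, 6, 2, 3, 4, 9, 0, 7, 8, 1, 5, 10]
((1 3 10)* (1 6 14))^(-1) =(1 14 6 10 3)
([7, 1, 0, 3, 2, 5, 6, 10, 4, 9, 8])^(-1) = (0 2 4 8 10 7)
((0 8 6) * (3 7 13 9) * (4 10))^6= ((0 8 6)(3 7 13 9)(4 10))^6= (3 13)(7 9)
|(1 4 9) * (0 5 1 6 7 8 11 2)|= 10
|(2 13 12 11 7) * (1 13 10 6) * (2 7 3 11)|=6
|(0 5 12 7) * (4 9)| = |(0 5 12 7)(4 9)| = 4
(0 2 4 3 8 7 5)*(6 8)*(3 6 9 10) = (0 2 4 6 8 7 5)(3 9 10) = [2, 1, 4, 9, 6, 0, 8, 5, 7, 10, 3]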